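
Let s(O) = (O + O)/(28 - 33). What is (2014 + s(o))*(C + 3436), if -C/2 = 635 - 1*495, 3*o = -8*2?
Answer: 31814584/5 ≈ 6.3629e+6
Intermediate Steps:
o = -16/3 (o = (-8*2)/3 = (⅓)*(-16) = -16/3 ≈ -5.3333)
s(O) = -2*O/5 (s(O) = (2*O)/(-5) = (2*O)*(-⅕) = -2*O/5)
C = -280 (C = -2*(635 - 1*495) = -2*(635 - 495) = -2*140 = -280)
(2014 + s(o))*(C + 3436) = (2014 - ⅖*(-16/3))*(-280 + 3436) = (2014 + 32/15)*3156 = (30242/15)*3156 = 31814584/5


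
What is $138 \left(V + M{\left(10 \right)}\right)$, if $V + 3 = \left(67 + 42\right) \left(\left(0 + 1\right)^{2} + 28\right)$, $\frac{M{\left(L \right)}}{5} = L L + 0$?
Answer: $504804$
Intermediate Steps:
$M{\left(L \right)} = 5 L^{2}$ ($M{\left(L \right)} = 5 \left(L L + 0\right) = 5 \left(L^{2} + 0\right) = 5 L^{2}$)
$V = 3158$ ($V = -3 + \left(67 + 42\right) \left(\left(0 + 1\right)^{2} + 28\right) = -3 + 109 \left(1^{2} + 28\right) = -3 + 109 \left(1 + 28\right) = -3 + 109 \cdot 29 = -3 + 3161 = 3158$)
$138 \left(V + M{\left(10 \right)}\right) = 138 \left(3158 + 5 \cdot 10^{2}\right) = 138 \left(3158 + 5 \cdot 100\right) = 138 \left(3158 + 500\right) = 138 \cdot 3658 = 504804$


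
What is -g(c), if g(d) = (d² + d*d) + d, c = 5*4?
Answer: -820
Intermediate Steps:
c = 20
g(d) = d + 2*d² (g(d) = (d² + d²) + d = 2*d² + d = d + 2*d²)
-g(c) = -20*(1 + 2*20) = -20*(1 + 40) = -20*41 = -1*820 = -820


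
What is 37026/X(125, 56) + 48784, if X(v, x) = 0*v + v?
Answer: 6135026/125 ≈ 49080.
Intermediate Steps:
X(v, x) = v (X(v, x) = 0 + v = v)
37026/X(125, 56) + 48784 = 37026/125 + 48784 = 6135026/125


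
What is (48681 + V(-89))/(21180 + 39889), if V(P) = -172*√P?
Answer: 48681/61069 - 172*I*√89/61069 ≈ 0.79715 - 0.026571*I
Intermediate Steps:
(48681 + V(-89))/(21180 + 39889) = (48681 - 172*I*√89)/(21180 + 39889) = (48681 - 172*I*√89)/61069 = (48681 - 172*I*√89)*(1/61069) = 48681/61069 - 172*I*√89/61069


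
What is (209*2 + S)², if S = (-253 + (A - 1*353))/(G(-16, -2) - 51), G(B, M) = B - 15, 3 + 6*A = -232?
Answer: 43901563729/242064 ≈ 1.8136e+5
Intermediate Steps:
A = -235/6 (A = -½ + (⅙)*(-232) = -½ - 116/3 = -235/6 ≈ -39.167)
G(B, M) = -15 + B
S = 3871/492 (S = (-253 + (-235/6 - 1*353))/((-15 - 16) - 51) = (-253 + (-235/6 - 353))/(-31 - 51) = (-253 - 2353/6)/(-82) = -3871/6*(-1/82) = 3871/492 ≈ 7.8679)
(209*2 + S)² = (209*2 + 3871/492)² = (418 + 3871/492)² = (209527/492)² = 43901563729/242064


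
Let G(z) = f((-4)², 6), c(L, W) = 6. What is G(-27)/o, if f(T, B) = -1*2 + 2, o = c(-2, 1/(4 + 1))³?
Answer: 0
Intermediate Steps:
o = 216 (o = 6³ = 216)
f(T, B) = 0 (f(T, B) = -2 + 2 = 0)
G(z) = 0
G(-27)/o = 0/216 = 0*(1/216) = 0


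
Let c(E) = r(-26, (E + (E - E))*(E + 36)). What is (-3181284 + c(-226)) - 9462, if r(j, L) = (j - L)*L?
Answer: -1848150786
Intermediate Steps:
r(j, L) = L*(j - L)
c(E) = E*(-26 - E*(36 + E))*(36 + E) (c(E) = ((E + (E - E))*(E + 36))*(-26 - (E + (E - E))*(E + 36)) = ((E + 0)*(36 + E))*(-26 - (E + 0)*(36 + E)) = (E*(36 + E))*(-26 - E*(36 + E)) = E*(-26 - E*(36 + E))*(36 + E))
(-3181284 + c(-226)) - 9462 = (-3181284 - 1*(-226)*(26 - 226*(36 - 226))*(36 - 226)) - 9462 = (-3181284 - 1*(-226)*(26 - 226*(-190))*(-190)) - 9462 = (-3181284 - 1*(-226)*(26 + 42940)*(-190)) - 9462 = (-3181284 - 1*(-226)*42966*(-190)) - 9462 = (-3181284 - 1844960040) - 9462 = -1848141324 - 9462 = -1848150786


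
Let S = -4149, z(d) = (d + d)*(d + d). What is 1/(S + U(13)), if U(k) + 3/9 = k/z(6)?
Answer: -144/597491 ≈ -0.00024101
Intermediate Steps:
z(d) = 4*d² (z(d) = (2*d)*(2*d) = 4*d²)
U(k) = -⅓ + k/144 (U(k) = -⅓ + k/((4*6²)) = -⅓ + k/((4*36)) = -⅓ + k/144)
1/(S + U(13)) = 1/(-4149 + (-⅓ + (1/144)*13)) = 1/(-4149 + (-⅓ + 13/144)) = 1/(-4149 - 35/144) = 1/(-597491/144) = -144/597491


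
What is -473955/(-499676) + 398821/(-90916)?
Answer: -9761949326/2839283951 ≈ -3.4382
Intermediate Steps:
-473955/(-499676) + 398821/(-90916) = -473955*(-1/499676) + 398821*(-1/90916) = 473955/499676 - 398821/90916 = -9761949326/2839283951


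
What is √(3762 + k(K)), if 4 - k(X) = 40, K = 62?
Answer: 9*√46 ≈ 61.041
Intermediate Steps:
k(X) = -36 (k(X) = 4 - 1*40 = 4 - 40 = -36)
√(3762 + k(K)) = √(3762 - 36) = √3726 = 9*√46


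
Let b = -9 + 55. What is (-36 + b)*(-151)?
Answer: -1510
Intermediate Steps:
b = 46
(-36 + b)*(-151) = (-36 + 46)*(-151) = 10*(-151) = -1510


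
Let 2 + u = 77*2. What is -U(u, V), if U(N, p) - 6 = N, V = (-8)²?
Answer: -158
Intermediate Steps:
V = 64
u = 152 (u = -2 + 77*2 = -2 + 154 = 152)
U(N, p) = 6 + N
-U(u, V) = -(6 + 152) = -1*158 = -158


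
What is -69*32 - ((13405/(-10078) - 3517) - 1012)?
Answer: 23404443/10078 ≈ 2322.3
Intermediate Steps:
-69*32 - ((13405/(-10078) - 3517) - 1012) = -2208 - ((13405*(-1/10078) - 3517) - 1012) = -2208 - ((-13405/10078 - 3517) - 1012) = -2208 - (-35457731/10078 - 1012) = -2208 - 1*(-45656667/10078) = -2208 + 45656667/10078 = 23404443/10078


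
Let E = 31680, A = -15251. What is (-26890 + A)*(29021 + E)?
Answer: -2558000841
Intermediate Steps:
(-26890 + A)*(29021 + E) = (-26890 - 15251)*(29021 + 31680) = -42141*60701 = -2558000841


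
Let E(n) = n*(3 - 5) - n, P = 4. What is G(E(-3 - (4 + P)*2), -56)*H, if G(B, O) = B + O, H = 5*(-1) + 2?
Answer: -3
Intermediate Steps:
E(n) = -3*n (E(n) = n*(-2) - n = -2*n - n = -3*n)
H = -3 (H = -5 + 2 = -3)
G(E(-3 - (4 + P)*2), -56)*H = (-3*(-3 - (4 + 4)*2) - 56)*(-3) = (-3*(-3 - 8*2) - 56)*(-3) = (-3*(-3 - 1*16) - 56)*(-3) = (-3*(-3 - 16) - 56)*(-3) = (-3*(-19) - 56)*(-3) = (57 - 56)*(-3) = 1*(-3) = -3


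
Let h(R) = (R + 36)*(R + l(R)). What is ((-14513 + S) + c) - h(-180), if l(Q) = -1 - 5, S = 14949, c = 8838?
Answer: -17510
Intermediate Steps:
l(Q) = -6
h(R) = (-6 + R)*(36 + R) (h(R) = (R + 36)*(R - 6) = (36 + R)*(-6 + R) = (-6 + R)*(36 + R))
((-14513 + S) + c) - h(-180) = ((-14513 + 14949) + 8838) - (-216 + (-180)² + 30*(-180)) = (436 + 8838) - (-216 + 32400 - 5400) = 9274 - 1*26784 = 9274 - 26784 = -17510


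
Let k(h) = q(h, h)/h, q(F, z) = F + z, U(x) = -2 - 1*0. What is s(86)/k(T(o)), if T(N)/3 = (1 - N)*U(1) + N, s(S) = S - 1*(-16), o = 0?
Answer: 51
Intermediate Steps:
U(x) = -2 (U(x) = -2 + 0 = -2)
s(S) = 16 + S (s(S) = S + 16 = 16 + S)
T(N) = -6 + 9*N (T(N) = 3*((1 - N)*(-2) + N) = 3*((-2 + 2*N) + N) = 3*(-2 + 3*N) = -6 + 9*N)
k(h) = 2 (k(h) = (h + h)/h = (2*h)/h = 2)
s(86)/k(T(o)) = (16 + 86)/2 = 102*(½) = 51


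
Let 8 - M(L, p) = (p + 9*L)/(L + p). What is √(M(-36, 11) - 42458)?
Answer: I*√1061563/5 ≈ 206.06*I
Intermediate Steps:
M(L, p) = 8 - (p + 9*L)/(L + p)
√(M(-36, 11) - 42458) = √((-1*(-36) + 7*11)/(-36 + 11) - 42458) = √((36 + 77)/(-25) - 42458) = √(-1/25*113 - 42458) = √(-113/25 - 42458) = √(-1061563/25) = I*√1061563/5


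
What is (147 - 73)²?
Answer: 5476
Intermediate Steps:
(147 - 73)² = 74² = 5476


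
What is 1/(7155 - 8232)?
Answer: -1/1077 ≈ -0.00092851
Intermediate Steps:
1/(7155 - 8232) = 1/(-1077) = -1/1077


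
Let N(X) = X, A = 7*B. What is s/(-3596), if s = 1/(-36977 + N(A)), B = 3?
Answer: 1/132893776 ≈ 7.5248e-9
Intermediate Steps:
A = 21 (A = 7*3 = 21)
s = -1/36956 (s = 1/(-36977 + 21) = 1/(-36956) = -1/36956 ≈ -2.7059e-5)
s/(-3596) = -1/36956/(-3596) = -1/36956*(-1/3596) = 1/132893776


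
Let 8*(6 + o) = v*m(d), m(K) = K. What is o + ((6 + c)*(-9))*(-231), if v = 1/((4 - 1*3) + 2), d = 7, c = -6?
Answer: -137/24 ≈ -5.7083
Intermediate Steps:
v = ⅓ (v = 1/((4 - 3) + 2) = 1/(1 + 2) = 1/3 = ⅓ ≈ 0.33333)
o = -137/24 (o = -6 + ((⅓)*7)/8 = -6 + (⅛)*(7/3) = -6 + 7/24 = -137/24 ≈ -5.7083)
o + ((6 + c)*(-9))*(-231) = -137/24 + ((6 - 6)*(-9))*(-231) = -137/24 + (0*(-9))*(-231) = -137/24 + 0*(-231) = -137/24 + 0 = -137/24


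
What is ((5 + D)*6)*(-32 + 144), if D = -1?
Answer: 2688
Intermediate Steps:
((5 + D)*6)*(-32 + 144) = ((5 - 1)*6)*(-32 + 144) = (4*6)*112 = 24*112 = 2688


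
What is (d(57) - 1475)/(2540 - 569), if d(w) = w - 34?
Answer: -484/657 ≈ -0.73668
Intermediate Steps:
d(w) = -34 + w
(d(57) - 1475)/(2540 - 569) = ((-34 + 57) - 1475)/(2540 - 569) = (23 - 1475)/1971 = -1452*1/1971 = -484/657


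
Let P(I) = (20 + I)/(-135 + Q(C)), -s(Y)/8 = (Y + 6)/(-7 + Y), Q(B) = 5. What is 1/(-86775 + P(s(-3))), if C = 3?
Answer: -325/28201931 ≈ -1.1524e-5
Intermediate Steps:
s(Y) = -8*(6 + Y)/(-7 + Y) (s(Y) = -8*(Y + 6)/(-7 + Y) = -8*(6 + Y)/(-7 + Y))
P(I) = -2/13 - I/130 (P(I) = (20 + I)/(-135 + 5) = (20 + I)/(-130) = (20 + I)*(-1/130) = -2/13 - I/130)
1/(-86775 + P(s(-3))) = 1/(-86775 + (-2/13 - 4*(-6 - 1*(-3))/(65*(-7 - 3)))) = 1/(-86775 + (-2/13 - 4*(-6 + 3)/(65*(-10)))) = 1/(-86775 + (-2/13 - 4*(-1)*(-3)/(65*10))) = 1/(-86775 + (-2/13 - 1/130*12/5)) = 1/(-86775 + (-2/13 - 6/325)) = 1/(-86775 - 56/325) = 1/(-28201931/325) = -325/28201931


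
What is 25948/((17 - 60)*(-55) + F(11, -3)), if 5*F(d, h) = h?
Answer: 64870/5911 ≈ 10.974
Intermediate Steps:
F(d, h) = h/5
25948/((17 - 60)*(-55) + F(11, -3)) = 25948/((17 - 60)*(-55) + (⅕)*(-3)) = 25948/(-43*(-55) - ⅗) = 25948/(2365 - ⅗) = 25948/(11822/5) = 25948*(5/11822) = 64870/5911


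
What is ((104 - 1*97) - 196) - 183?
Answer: -372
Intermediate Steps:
((104 - 1*97) - 196) - 183 = ((104 - 97) - 196) - 183 = (7 - 196) - 183 = -189 - 183 = -372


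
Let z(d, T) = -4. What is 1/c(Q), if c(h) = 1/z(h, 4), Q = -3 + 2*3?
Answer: -4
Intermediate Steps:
Q = 3 (Q = -3 + 6 = 3)
c(h) = -¼ (c(h) = 1/(-4) = -¼)
1/c(Q) = 1/(-¼) = -4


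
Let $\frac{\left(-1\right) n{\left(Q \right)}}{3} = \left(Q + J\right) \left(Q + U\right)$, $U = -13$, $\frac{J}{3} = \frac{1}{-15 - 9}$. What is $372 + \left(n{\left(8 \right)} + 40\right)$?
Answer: $\frac{4241}{8} \approx 530.13$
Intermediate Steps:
$J = - \frac{1}{8}$ ($J = \frac{3}{-15 - 9} = \frac{3}{-24} = 3 \left(- \frac{1}{24}\right) = - \frac{1}{8} \approx -0.125$)
$n{\left(Q \right)} = - 3 \left(-13 + Q\right) \left(- \frac{1}{8} + Q\right)$ ($n{\left(Q \right)} = - 3 \left(Q - \frac{1}{8}\right) \left(Q - 13\right) = - 3 \left(- \frac{1}{8} + Q\right) \left(-13 + Q\right) = - 3 \left(-13 + Q\right) \left(- \frac{1}{8} + Q\right)$)
$372 + \left(n{\left(8 \right)} + 40\right) = 372 + \left(\left(- \frac{39}{8} - 3 \cdot 8^{2} + \frac{315}{8} \cdot 8\right) + 40\right) = 372 + \left(\left(- \frac{39}{8} - 192 + 315\right) + 40\right) = 372 + \left(\frac{945}{8} + 40\right) = 372 + \frac{1265}{8} = \frac{4241}{8}$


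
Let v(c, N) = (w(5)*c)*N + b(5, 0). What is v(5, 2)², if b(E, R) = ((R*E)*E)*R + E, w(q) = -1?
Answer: 25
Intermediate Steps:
b(E, R) = E + E²*R² (b(E, R) = ((E*R)*E)*R + E = (R*E²)*R + E = E²*R² + E = E + E²*R²)
v(c, N) = 5 - N*c (v(c, N) = (-c)*N + 5*(1 + 5*0²) = -N*c + 5*(1 + 5*0) = -N*c + 5*(1 + 0) = -N*c + 5*1 = -N*c + 5 = 5 - N*c)
v(5, 2)² = (5 - 1*2*5)² = (5 - 10)² = (-5)² = 25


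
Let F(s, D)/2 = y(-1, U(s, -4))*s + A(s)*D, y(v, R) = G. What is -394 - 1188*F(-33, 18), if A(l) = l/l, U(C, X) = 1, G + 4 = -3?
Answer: -592018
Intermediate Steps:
G = -7 (G = -4 - 3 = -7)
y(v, R) = -7
A(l) = 1
F(s, D) = -14*s + 2*D (F(s, D) = 2*(-7*s + 1*D) = 2*(-7*s + D) = 2*(D - 7*s) = -14*s + 2*D)
-394 - 1188*F(-33, 18) = -394 - 1188*(-14*(-33) + 2*18) = -394 - 1188*(462 + 36) = -394 - 1188*498 = -394 - 591624 = -592018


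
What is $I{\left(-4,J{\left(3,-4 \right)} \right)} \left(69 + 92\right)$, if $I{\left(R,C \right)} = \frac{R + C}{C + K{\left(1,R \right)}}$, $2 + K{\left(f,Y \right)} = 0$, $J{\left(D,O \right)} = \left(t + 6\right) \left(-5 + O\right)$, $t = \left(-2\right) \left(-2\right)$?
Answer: $\frac{329}{2} \approx 164.5$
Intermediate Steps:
$t = 4$
$J{\left(D,O \right)} = -50 + 10 O$ ($J{\left(D,O \right)} = \left(4 + 6\right) \left(-5 + O\right) = 10 \left(-5 + O\right) = -50 + 10 O$)
$K{\left(f,Y \right)} = -2$ ($K{\left(f,Y \right)} = -2 + 0 = -2$)
$I{\left(R,C \right)} = \frac{C + R}{-2 + C}$ ($I{\left(R,C \right)} = \frac{R + C}{C - 2} = \frac{C + R}{-2 + C}$)
$I{\left(-4,J{\left(3,-4 \right)} \right)} \left(69 + 92\right) = \frac{\left(-50 + 10 \left(-4\right)\right) - 4}{-2 + \left(-50 + 10 \left(-4\right)\right)} \left(69 + 92\right) = \frac{\left(-50 - 40\right) - 4}{-2 - 90} \cdot 161 = \frac{-90 - 4}{-2 - 90} \cdot 161 = \frac{1}{-92} \left(-94\right) 161 = \left(- \frac{1}{92}\right) \left(-94\right) 161 = \frac{47}{46} \cdot 161 = \frac{329}{2}$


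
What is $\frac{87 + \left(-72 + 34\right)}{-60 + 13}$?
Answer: $- \frac{49}{47} \approx -1.0426$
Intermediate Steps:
$\frac{87 + \left(-72 + 34\right)}{-60 + 13} = \frac{87 - 38}{-47} = 49 \left(- \frac{1}{47}\right) = - \frac{49}{47}$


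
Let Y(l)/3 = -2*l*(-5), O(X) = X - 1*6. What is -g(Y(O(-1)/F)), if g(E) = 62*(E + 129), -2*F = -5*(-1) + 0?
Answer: -13206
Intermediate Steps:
O(X) = -6 + X (O(X) = X - 6 = -6 + X)
F = -5/2 (F = -(-5*(-1) + 0)/2 = -(5 + 0)/2 = -1/2*5 = -5/2 ≈ -2.5000)
Y(l) = 30*l (Y(l) = 3*(-2*l*(-5)) = 3*(10*l) = 30*l)
g(E) = 7998 + 62*E (g(E) = 62*(129 + E) = 7998 + 62*E)
-g(Y(O(-1)/F)) = -(7998 + 62*(30*((-6 - 1)/(-5/2)))) = -(7998 + 62*(30*(-7*(-2/5)))) = -(7998 + 62*(30*(14/5))) = -(7998 + 62*84) = -(7998 + 5208) = -1*13206 = -13206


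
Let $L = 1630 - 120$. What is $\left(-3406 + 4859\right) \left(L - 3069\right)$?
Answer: $-2265227$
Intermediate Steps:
$L = 1510$ ($L = 1630 - 120 = 1510$)
$\left(-3406 + 4859\right) \left(L - 3069\right) = \left(-3406 + 4859\right) \left(1510 - 3069\right) = 1453 \left(-1559\right) = -2265227$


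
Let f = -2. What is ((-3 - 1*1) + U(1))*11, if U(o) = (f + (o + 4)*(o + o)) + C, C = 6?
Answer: 110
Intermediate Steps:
U(o) = 4 + 2*o*(4 + o) (U(o) = (-2 + (o + 4)*(o + o)) + 6 = (-2 + (4 + o)*(2*o)) + 6 = (-2 + 2*o*(4 + o)) + 6 = 4 + 2*o*(4 + o))
((-3 - 1*1) + U(1))*11 = ((-3 - 1*1) + (4 + 2*1² + 8*1))*11 = ((-3 - 1) + (4 + 2*1 + 8))*11 = (-4 + (4 + 2 + 8))*11 = (-4 + 14)*11 = 10*11 = 110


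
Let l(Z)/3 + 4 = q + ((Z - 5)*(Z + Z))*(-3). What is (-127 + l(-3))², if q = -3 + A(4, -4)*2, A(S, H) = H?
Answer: 364816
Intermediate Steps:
q = -11 (q = -3 - 4*2 = -3 - 8 = -11)
l(Z) = -45 - 18*Z*(-5 + Z) (l(Z) = -12 + 3*(-11 + ((Z - 5)*(Z + Z))*(-3)) = -12 + 3*(-11 + ((-5 + Z)*(2*Z))*(-3)) = -12 + 3*(-11 + (2*Z*(-5 + Z))*(-3)) = -12 + 3*(-11 - 6*Z*(-5 + Z)) = -12 + (-33 - 18*Z*(-5 + Z)) = -45 - 18*Z*(-5 + Z))
(-127 + l(-3))² = (-127 + (-45 - 18*(-3)² + 90*(-3)))² = (-127 + (-45 - 18*9 - 270))² = (-127 + (-45 - 162 - 270))² = (-127 - 477)² = (-604)² = 364816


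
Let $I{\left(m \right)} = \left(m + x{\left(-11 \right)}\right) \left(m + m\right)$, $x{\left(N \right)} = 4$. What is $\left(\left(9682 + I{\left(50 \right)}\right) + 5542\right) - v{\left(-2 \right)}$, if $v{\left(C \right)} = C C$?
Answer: $20620$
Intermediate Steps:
$I{\left(m \right)} = 2 m \left(4 + m\right)$ ($I{\left(m \right)} = \left(m + 4\right) \left(m + m\right) = \left(4 + m\right) 2 m = 2 m \left(4 + m\right)$)
$v{\left(C \right)} = C^{2}$
$\left(\left(9682 + I{\left(50 \right)}\right) + 5542\right) - v{\left(-2 \right)} = \left(\left(9682 + 2 \cdot 50 \left(4 + 50\right)\right) + 5542\right) - \left(-2\right)^{2} = \left(\left(9682 + 2 \cdot 50 \cdot 54\right) + 5542\right) - 4 = \left(\left(9682 + 5400\right) + 5542\right) - 4 = \left(15082 + 5542\right) - 4 = 20624 - 4 = 20620$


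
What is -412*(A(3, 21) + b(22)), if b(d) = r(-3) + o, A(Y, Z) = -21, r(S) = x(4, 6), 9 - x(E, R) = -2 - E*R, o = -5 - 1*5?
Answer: -1648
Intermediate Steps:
o = -10 (o = -5 - 5 = -10)
x(E, R) = 11 + E*R (x(E, R) = 9 - (-2 - E*R) = 9 + (2 + E*R) = 11 + E*R)
r(S) = 35 (r(S) = 11 + 4*6 = 11 + 24 = 35)
b(d) = 25 (b(d) = 35 - 10 = 25)
-412*(A(3, 21) + b(22)) = -412*(-21 + 25) = -412*4 = -1648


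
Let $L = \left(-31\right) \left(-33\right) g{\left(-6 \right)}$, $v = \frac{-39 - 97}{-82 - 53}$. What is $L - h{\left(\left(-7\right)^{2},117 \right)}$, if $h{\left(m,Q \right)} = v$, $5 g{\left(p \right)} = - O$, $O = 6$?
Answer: $- \frac{165862}{135} \approx -1228.6$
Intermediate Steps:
$v = \frac{136}{135}$ ($v = - \frac{136}{-135} = \left(-136\right) \left(- \frac{1}{135}\right) = \frac{136}{135} \approx 1.0074$)
$g{\left(p \right)} = - \frac{6}{5}$ ($g{\left(p \right)} = \frac{\left(-1\right) 6}{5} = \frac{1}{5} \left(-6\right) = - \frac{6}{5}$)
$h{\left(m,Q \right)} = \frac{136}{135}$
$L = - \frac{6138}{5}$ ($L = \left(-31\right) \left(-33\right) \left(- \frac{6}{5}\right) = 1023 \left(- \frac{6}{5}\right) = - \frac{6138}{5} \approx -1227.6$)
$L - h{\left(\left(-7\right)^{2},117 \right)} = - \frac{6138}{5} - \frac{136}{135} = - \frac{165862}{135}$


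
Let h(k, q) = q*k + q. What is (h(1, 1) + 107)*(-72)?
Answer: -7848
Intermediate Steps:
h(k, q) = q + k*q (h(k, q) = k*q + q = q + k*q)
(h(1, 1) + 107)*(-72) = (1*(1 + 1) + 107)*(-72) = (1*2 + 107)*(-72) = (2 + 107)*(-72) = 109*(-72) = -7848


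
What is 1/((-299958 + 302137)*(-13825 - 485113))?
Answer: -1/1087185902 ≈ -9.1981e-10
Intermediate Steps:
1/((-299958 + 302137)*(-13825 - 485113)) = 1/(2179*(-498938)) = 1/(-1087185902) = -1/1087185902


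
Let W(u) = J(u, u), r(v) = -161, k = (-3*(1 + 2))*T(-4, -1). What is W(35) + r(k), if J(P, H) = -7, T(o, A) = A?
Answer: -168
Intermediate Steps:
k = 9 (k = -3*(1 + 2)*(-1) = -3*3*(-1) = -9*(-1) = 9)
W(u) = -7
W(35) + r(k) = -7 - 161 = -168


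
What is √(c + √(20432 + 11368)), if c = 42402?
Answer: √(42402 + 10*√318) ≈ 206.35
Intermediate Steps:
√(c + √(20432 + 11368)) = √(42402 + √(20432 + 11368)) = √(42402 + √31800) = √(42402 + 10*√318)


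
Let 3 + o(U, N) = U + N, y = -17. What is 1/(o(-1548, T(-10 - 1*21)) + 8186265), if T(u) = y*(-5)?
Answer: 1/8184799 ≈ 1.2218e-7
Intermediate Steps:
T(u) = 85 (T(u) = -17*(-5) = 85)
o(U, N) = -3 + N + U (o(U, N) = -3 + (U + N) = -3 + (N + U) = -3 + N + U)
1/(o(-1548, T(-10 - 1*21)) + 8186265) = 1/((-3 + 85 - 1548) + 8186265) = 1/(-1466 + 8186265) = 1/8184799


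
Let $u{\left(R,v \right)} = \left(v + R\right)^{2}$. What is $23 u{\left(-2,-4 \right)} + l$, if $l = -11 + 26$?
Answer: $843$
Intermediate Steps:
$l = 15$
$u{\left(R,v \right)} = \left(R + v\right)^{2}$
$23 u{\left(-2,-4 \right)} + l = 23 \left(-2 - 4\right)^{2} + 15 = 23 \left(-6\right)^{2} + 15 = 23 \cdot 36 + 15 = 828 + 15 = 843$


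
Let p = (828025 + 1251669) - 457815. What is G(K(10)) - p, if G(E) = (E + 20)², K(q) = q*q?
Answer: -1607479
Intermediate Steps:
K(q) = q²
G(E) = (20 + E)²
p = 1621879 (p = 2079694 - 457815 = 1621879)
G(K(10)) - p = (20 + 10²)² - 1*1621879 = (20 + 100)² - 1621879 = 120² - 1621879 = 14400 - 1621879 = -1607479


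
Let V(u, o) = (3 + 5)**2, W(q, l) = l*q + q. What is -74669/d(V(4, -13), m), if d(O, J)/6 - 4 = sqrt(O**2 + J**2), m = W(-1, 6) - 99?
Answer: 10667/3282 - 10667*sqrt(3833)/6564 ≈ -97.360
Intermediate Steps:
W(q, l) = q + l*q
V(u, o) = 64 (V(u, o) = 8**2 = 64)
m = -106 (m = -(1 + 6) - 99 = -1*7 - 99 = -7 - 99 = -106)
d(O, J) = 24 + 6*sqrt(J**2 + O**2) (d(O, J) = 24 + 6*sqrt(O**2 + J**2) = 24 + 6*sqrt(J**2 + O**2))
-74669/d(V(4, -13), m) = -74669/(24 + 6*sqrt((-106)**2 + 64**2)) = -74669/(24 + 6*sqrt(11236 + 4096)) = -74669/(24 + 6*sqrt(15332)) = -74669/(24 + 6*(2*sqrt(3833))) = -74669/(24 + 12*sqrt(3833))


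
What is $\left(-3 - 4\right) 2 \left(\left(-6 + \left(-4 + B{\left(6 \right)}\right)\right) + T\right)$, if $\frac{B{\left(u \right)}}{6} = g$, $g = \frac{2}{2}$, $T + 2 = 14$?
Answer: $-112$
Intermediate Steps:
$T = 12$ ($T = -2 + 14 = 12$)
$g = 1$ ($g = 2 \cdot \frac{1}{2} = 1$)
$B{\left(u \right)} = 6$ ($B{\left(u \right)} = 6 \cdot 1 = 6$)
$\left(-3 - 4\right) 2 \left(\left(-6 + \left(-4 + B{\left(6 \right)}\right)\right) + T\right) = \left(-3 - 4\right) 2 \left(\left(-6 + \left(-4 + 6\right)\right) + 12\right) = \left(-7\right) 2 \left(\left(-6 + 2\right) + 12\right) = - 14 \left(-4 + 12\right) = \left(-14\right) 8 = -112$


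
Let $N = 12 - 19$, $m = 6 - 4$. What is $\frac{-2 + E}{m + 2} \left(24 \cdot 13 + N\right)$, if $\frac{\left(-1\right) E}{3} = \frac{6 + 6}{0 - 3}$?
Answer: $\frac{1525}{2} \approx 762.5$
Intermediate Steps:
$m = 2$ ($m = 6 - 4 = 2$)
$N = -7$ ($N = 12 - 19 = -7$)
$E = 12$ ($E = - 3 \frac{6 + 6}{0 - 3} = - 3 \frac{12}{-3} = - 3 \cdot 12 \left(- \frac{1}{3}\right) = \left(-3\right) \left(-4\right) = 12$)
$\frac{-2 + E}{m + 2} \left(24 \cdot 13 + N\right) = \frac{-2 + 12}{2 + 2} \left(24 \cdot 13 - 7\right) = \frac{10}{4} \left(312 - 7\right) = 10 \cdot \frac{1}{4} \cdot 305 = \frac{5}{2} \cdot 305 = \frac{1525}{2}$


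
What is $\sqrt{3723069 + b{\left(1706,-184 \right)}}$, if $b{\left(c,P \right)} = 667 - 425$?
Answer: $229 \sqrt{71} \approx 1929.6$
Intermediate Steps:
$b{\left(c,P \right)} = 242$
$\sqrt{3723069 + b{\left(1706,-184 \right)}} = \sqrt{3723069 + 242} = \sqrt{3723311} = 229 \sqrt{71}$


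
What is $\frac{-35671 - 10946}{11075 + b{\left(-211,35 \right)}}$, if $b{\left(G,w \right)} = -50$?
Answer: $- \frac{15539}{3675} \approx -4.2283$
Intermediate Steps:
$\frac{-35671 - 10946}{11075 + b{\left(-211,35 \right)}} = \frac{-35671 - 10946}{11075 - 50} = - \frac{46617}{11025} = \left(-46617\right) \frac{1}{11025} = - \frac{15539}{3675}$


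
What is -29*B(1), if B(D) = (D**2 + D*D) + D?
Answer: -87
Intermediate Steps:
B(D) = D + 2*D**2 (B(D) = (D**2 + D**2) + D = 2*D**2 + D = D + 2*D**2)
-29*B(1) = -29*(1 + 2*1) = -29*(1 + 2) = -29*3 = -87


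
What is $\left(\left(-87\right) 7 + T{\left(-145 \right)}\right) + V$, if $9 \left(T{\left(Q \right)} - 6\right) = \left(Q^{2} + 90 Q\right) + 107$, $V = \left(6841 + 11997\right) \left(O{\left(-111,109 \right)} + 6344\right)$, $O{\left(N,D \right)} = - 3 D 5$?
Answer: $88708437$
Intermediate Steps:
$O{\left(N,D \right)} = - 15 D$
$V = 88708142$ ($V = \left(6841 + 11997\right) \left(\left(-15\right) 109 + 6344\right) = 18838 \left(-1635 + 6344\right) = 18838 \cdot 4709 = 88708142$)
$T{\left(Q \right)} = \frac{161}{9} + 10 Q + \frac{Q^{2}}{9}$ ($T{\left(Q \right)} = 6 + \frac{\left(Q^{2} + 90 Q\right) + 107}{9} = 6 + \frac{107 + Q^{2} + 90 Q}{9} = 6 + \left(\frac{107}{9} + 10 Q + \frac{Q^{2}}{9}\right) = \frac{161}{9} + 10 Q + \frac{Q^{2}}{9}$)
$\left(\left(-87\right) 7 + T{\left(-145 \right)}\right) + V = \left(\left(-87\right) 7 + \left(\frac{161}{9} + 10 \left(-145\right) + \frac{\left(-145\right)^{2}}{9}\right)\right) + 88708142 = \left(-609 + \left(\frac{161}{9} - 1450 + \frac{1}{9} \cdot 21025\right)\right) + 88708142 = \left(-609 + \left(\frac{161}{9} - 1450 + \frac{21025}{9}\right)\right) + 88708142 = \left(-609 + 904\right) + 88708142 = 295 + 88708142 = 88708437$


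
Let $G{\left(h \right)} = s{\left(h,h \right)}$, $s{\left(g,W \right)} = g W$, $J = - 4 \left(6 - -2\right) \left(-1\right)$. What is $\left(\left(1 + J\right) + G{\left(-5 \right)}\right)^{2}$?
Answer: $3364$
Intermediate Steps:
$J = 32$ ($J = - 4 \left(6 + 2\right) \left(-1\right) = \left(-4\right) 8 \left(-1\right) = \left(-32\right) \left(-1\right) = 32$)
$s{\left(g,W \right)} = W g$
$G{\left(h \right)} = h^{2}$ ($G{\left(h \right)} = h h = h^{2}$)
$\left(\left(1 + J\right) + G{\left(-5 \right)}\right)^{2} = \left(\left(1 + 32\right) + \left(-5\right)^{2}\right)^{2} = \left(33 + 25\right)^{2} = 58^{2} = 3364$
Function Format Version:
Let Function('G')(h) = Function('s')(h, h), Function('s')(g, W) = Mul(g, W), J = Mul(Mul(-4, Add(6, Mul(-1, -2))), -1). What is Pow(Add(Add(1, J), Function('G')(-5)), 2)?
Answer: 3364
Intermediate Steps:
J = 32 (J = Mul(Mul(-4, Add(6, 2)), -1) = Mul(Mul(-4, 8), -1) = Mul(-32, -1) = 32)
Function('s')(g, W) = Mul(W, g)
Function('G')(h) = Pow(h, 2) (Function('G')(h) = Mul(h, h) = Pow(h, 2))
Pow(Add(Add(1, J), Function('G')(-5)), 2) = Pow(Add(Add(1, 32), Pow(-5, 2)), 2) = Pow(Add(33, 25), 2) = Pow(58, 2) = 3364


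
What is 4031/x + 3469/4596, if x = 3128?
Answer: 7344377/3594072 ≈ 2.0435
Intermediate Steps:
4031/x + 3469/4596 = 4031/3128 + 3469/4596 = 7344377/3594072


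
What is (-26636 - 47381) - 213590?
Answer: -287607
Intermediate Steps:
(-26636 - 47381) - 213590 = -74017 - 213590 = -287607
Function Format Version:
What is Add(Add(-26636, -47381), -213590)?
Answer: -287607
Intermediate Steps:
Add(Add(-26636, -47381), -213590) = Add(-74017, -213590) = -287607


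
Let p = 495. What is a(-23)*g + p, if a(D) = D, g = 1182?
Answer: -26691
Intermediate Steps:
a(-23)*g + p = -23*1182 + 495 = -27186 + 495 = -26691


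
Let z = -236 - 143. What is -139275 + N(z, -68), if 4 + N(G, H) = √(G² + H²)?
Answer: -139279 + √148265 ≈ -1.3889e+5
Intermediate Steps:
z = -379
N(G, H) = -4 + √(G² + H²)
-139275 + N(z, -68) = -139275 + (-4 + √((-379)² + (-68)²)) = -139275 + (-4 + √(143641 + 4624)) = -139275 + (-4 + √148265) = -139279 + √148265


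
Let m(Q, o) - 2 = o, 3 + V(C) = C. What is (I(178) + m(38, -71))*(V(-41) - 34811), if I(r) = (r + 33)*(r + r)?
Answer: -2615763185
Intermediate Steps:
V(C) = -3 + C
m(Q, o) = 2 + o
I(r) = 2*r*(33 + r) (I(r) = (33 + r)*(2*r) = 2*r*(33 + r))
(I(178) + m(38, -71))*(V(-41) - 34811) = (2*178*(33 + 178) + (2 - 71))*((-3 - 41) - 34811) = (2*178*211 - 69)*(-44 - 34811) = (75116 - 69)*(-34855) = 75047*(-34855) = -2615763185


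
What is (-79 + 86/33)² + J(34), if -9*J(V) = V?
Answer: 705703/121 ≈ 5832.3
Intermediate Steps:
J(V) = -V/9
(-79 + 86/33)² + J(34) = (-79 + 86/33)² - ⅑*34 = (-79 + 86*(1/33))² - 34/9 = (-79 + 86/33)² - 34/9 = (-2521/33)² - 34/9 = 6355441/1089 - 34/9 = 705703/121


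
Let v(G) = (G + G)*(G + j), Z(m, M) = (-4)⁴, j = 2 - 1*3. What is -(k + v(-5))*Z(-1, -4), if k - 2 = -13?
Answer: -12544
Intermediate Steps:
j = -1 (j = 2 - 3 = -1)
Z(m, M) = 256
k = -11 (k = 2 - 13 = -11)
v(G) = 2*G*(-1 + G) (v(G) = (G + G)*(G - 1) = (2*G)*(-1 + G) = 2*G*(-1 + G))
-(k + v(-5))*Z(-1, -4) = -(-11 + 2*(-5)*(-1 - 5))*256 = -(-11 + 2*(-5)*(-6))*256 = -(-11 + 60)*256 = -49*256 = -1*12544 = -12544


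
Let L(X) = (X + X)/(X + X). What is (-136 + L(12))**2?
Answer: 18225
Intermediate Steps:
L(X) = 1 (L(X) = (2*X)/((2*X)) = (2*X)*(1/(2*X)) = 1)
(-136 + L(12))**2 = (-136 + 1)**2 = (-135)**2 = 18225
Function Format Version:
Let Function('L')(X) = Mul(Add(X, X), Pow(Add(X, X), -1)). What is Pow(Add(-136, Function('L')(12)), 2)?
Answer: 18225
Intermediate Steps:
Function('L')(X) = 1 (Function('L')(X) = Mul(Mul(2, X), Pow(Mul(2, X), -1)) = Mul(Mul(2, X), Mul(Rational(1, 2), Pow(X, -1))) = 1)
Pow(Add(-136, Function('L')(12)), 2) = Pow(Add(-136, 1), 2) = Pow(-135, 2) = 18225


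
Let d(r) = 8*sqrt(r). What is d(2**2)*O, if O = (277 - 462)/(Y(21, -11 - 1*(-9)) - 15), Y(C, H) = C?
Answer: -1480/3 ≈ -493.33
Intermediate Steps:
O = -185/6 (O = (277 - 462)/(21 - 15) = -185/6 ≈ -30.833)
d(2**2)*O = (8*sqrt(2**2))*(-185/6) = (8*sqrt(4))*(-185/6) = (8*2)*(-185/6) = 16*(-185/6) = -1480/3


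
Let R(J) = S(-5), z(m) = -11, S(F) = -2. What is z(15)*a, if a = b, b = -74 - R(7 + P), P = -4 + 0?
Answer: 792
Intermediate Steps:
P = -4
R(J) = -2
b = -72 (b = -74 - 1*(-2) = -74 + 2 = -72)
a = -72
z(15)*a = -11*(-72) = 792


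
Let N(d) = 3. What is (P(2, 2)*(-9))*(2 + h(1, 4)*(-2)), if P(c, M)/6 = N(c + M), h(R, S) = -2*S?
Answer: -2916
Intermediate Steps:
P(c, M) = 18 (P(c, M) = 6*3 = 18)
(P(2, 2)*(-9))*(2 + h(1, 4)*(-2)) = (18*(-9))*(2 - 2*4*(-2)) = -162*(2 - 8*(-2)) = -162*(2 + 16) = -162*18 = -2916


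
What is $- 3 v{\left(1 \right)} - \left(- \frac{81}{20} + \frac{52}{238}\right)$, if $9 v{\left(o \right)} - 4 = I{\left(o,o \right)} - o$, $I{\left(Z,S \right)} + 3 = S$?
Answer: $\frac{24977}{7140} \approx 3.4982$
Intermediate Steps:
$I{\left(Z,S \right)} = -3 + S$
$v{\left(o \right)} = \frac{1}{9}$ ($v{\left(o \right)} = \frac{4}{9} + \frac{\left(-3 + o\right) - o}{9} = \frac{4}{9} + \frac{1}{9} \left(-3\right) = \frac{4}{9} - \frac{1}{3} = \frac{1}{9}$)
$- 3 v{\left(1 \right)} - \left(- \frac{81}{20} + \frac{52}{238}\right) = \left(-3\right) \frac{1}{9} - \left(- \frac{81}{20} + \frac{52}{238}\right) = - \frac{1}{3} - \left(\left(-81\right) \frac{1}{20} + 52 \cdot \frac{1}{238}\right) = - \frac{1}{3} - \left(- \frac{81}{20} + \frac{26}{119}\right) = - \frac{1}{3} - - \frac{9119}{2380} = - \frac{1}{3} + \frac{9119}{2380} = \frac{24977}{7140}$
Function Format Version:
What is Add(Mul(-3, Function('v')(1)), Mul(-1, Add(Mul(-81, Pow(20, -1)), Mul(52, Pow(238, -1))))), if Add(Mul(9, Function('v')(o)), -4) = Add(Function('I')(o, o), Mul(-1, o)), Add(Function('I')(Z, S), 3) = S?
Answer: Rational(24977, 7140) ≈ 3.4982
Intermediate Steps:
Function('I')(Z, S) = Add(-3, S)
Function('v')(o) = Rational(1, 9) (Function('v')(o) = Add(Rational(4, 9), Mul(Rational(1, 9), Add(Add(-3, o), Mul(-1, o)))) = Add(Rational(4, 9), Mul(Rational(1, 9), -3)) = Add(Rational(4, 9), Rational(-1, 3)) = Rational(1, 9))
Add(Mul(-3, Function('v')(1)), Mul(-1, Add(Mul(-81, Pow(20, -1)), Mul(52, Pow(238, -1))))) = Add(Mul(-3, Rational(1, 9)), Mul(-1, Add(Mul(-81, Pow(20, -1)), Mul(52, Pow(238, -1))))) = Add(Rational(-1, 3), Mul(-1, Add(Mul(-81, Rational(1, 20)), Mul(52, Rational(1, 238))))) = Add(Rational(-1, 3), Mul(-1, Add(Rational(-81, 20), Rational(26, 119)))) = Add(Rational(-1, 3), Mul(-1, Rational(-9119, 2380))) = Add(Rational(-1, 3), Rational(9119, 2380)) = Rational(24977, 7140)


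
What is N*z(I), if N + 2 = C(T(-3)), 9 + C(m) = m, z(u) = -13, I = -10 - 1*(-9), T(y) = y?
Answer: 182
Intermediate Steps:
I = -1 (I = -10 + 9 = -1)
C(m) = -9 + m
N = -14 (N = -2 + (-9 - 3) = -2 - 12 = -14)
N*z(I) = -14*(-13) = 182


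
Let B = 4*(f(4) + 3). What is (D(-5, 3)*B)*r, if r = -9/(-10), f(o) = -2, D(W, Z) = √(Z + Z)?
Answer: 18*√6/5 ≈ 8.8182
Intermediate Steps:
D(W, Z) = √2*√Z (D(W, Z) = √(2*Z) = √2*√Z)
r = 9/10 (r = -9*(-⅒) = 9/10 ≈ 0.90000)
B = 4 (B = 4*(-2 + 3) = 4*1 = 4)
(D(-5, 3)*B)*r = ((√2*√3)*4)*(9/10) = (√6*4)*(9/10) = (4*√6)*(9/10) = 18*√6/5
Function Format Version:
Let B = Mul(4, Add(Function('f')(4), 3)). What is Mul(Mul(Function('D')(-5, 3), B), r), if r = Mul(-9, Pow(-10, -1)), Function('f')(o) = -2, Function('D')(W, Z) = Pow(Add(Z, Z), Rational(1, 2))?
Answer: Mul(Rational(18, 5), Pow(6, Rational(1, 2))) ≈ 8.8182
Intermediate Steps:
Function('D')(W, Z) = Mul(Pow(2, Rational(1, 2)), Pow(Z, Rational(1, 2))) (Function('D')(W, Z) = Pow(Mul(2, Z), Rational(1, 2)) = Mul(Pow(2, Rational(1, 2)), Pow(Z, Rational(1, 2))))
r = Rational(9, 10) (r = Mul(-9, Rational(-1, 10)) = Rational(9, 10) ≈ 0.90000)
B = 4 (B = Mul(4, Add(-2, 3)) = Mul(4, 1) = 4)
Mul(Mul(Function('D')(-5, 3), B), r) = Mul(Mul(Mul(Pow(2, Rational(1, 2)), Pow(3, Rational(1, 2))), 4), Rational(9, 10)) = Mul(Mul(Pow(6, Rational(1, 2)), 4), Rational(9, 10)) = Mul(Mul(4, Pow(6, Rational(1, 2))), Rational(9, 10)) = Mul(Rational(18, 5), Pow(6, Rational(1, 2)))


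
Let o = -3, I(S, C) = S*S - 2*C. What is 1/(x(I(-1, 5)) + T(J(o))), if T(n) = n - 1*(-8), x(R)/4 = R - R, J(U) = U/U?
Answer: 1/9 ≈ 0.11111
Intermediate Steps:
I(S, C) = S**2 - 2*C
J(U) = 1
x(R) = 0 (x(R) = 4*(R - R) = 4*0 = 0)
T(n) = 8 + n (T(n) = n + 8 = 8 + n)
1/(x(I(-1, 5)) + T(J(o))) = 1/(0 + (8 + 1)) = 1/(0 + 9) = 1/9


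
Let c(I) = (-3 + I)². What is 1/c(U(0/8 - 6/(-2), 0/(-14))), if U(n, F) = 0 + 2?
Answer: 1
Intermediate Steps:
U(n, F) = 2
1/c(U(0/8 - 6/(-2), 0/(-14))) = 1/((-3 + 2)²) = 1/((-1)²) = 1/1 = 1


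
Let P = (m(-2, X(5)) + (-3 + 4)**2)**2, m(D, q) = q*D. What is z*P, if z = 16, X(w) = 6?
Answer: 1936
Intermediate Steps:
m(D, q) = D*q
P = 121 (P = (-2*6 + (-3 + 4)**2)**2 = (-12 + 1**2)**2 = (-12 + 1)**2 = (-11)**2 = 121)
z*P = 16*121 = 1936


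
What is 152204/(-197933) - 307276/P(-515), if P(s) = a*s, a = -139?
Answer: -71715583848/14169033805 ≈ -5.0614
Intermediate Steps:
P(s) = -139*s
152204/(-197933) - 307276/P(-515) = 152204/(-197933) - 307276/((-139*(-515))) = 152204*(-1/197933) - 307276/71585 = -152204/197933 - 307276*1/71585 = -152204/197933 - 307276/71585 = -71715583848/14169033805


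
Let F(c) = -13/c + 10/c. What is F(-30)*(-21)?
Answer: -21/10 ≈ -2.1000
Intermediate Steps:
F(c) = -3/c
F(-30)*(-21) = -3/(-30)*(-21) = -3*(-1/30)*(-21) = (1/10)*(-21) = -21/10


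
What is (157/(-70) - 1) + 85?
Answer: 5723/70 ≈ 81.757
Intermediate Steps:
(157/(-70) - 1) + 85 = (157*(-1/70) - 1) + 85 = (-157/70 - 1) + 85 = -227/70 + 85 = 5723/70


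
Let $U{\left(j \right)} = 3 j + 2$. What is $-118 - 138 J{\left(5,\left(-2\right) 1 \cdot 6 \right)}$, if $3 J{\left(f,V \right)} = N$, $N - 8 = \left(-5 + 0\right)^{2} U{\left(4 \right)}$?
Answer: $-16586$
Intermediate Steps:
$U{\left(j \right)} = 2 + 3 j$
$N = 358$ ($N = 8 + \left(-5 + 0\right)^{2} \left(2 + 3 \cdot 4\right) = 8 + \left(-5\right)^{2} \left(2 + 12\right) = 8 + 25 \cdot 14 = 8 + 350 = 358$)
$J{\left(f,V \right)} = \frac{358}{3}$ ($J{\left(f,V \right)} = \frac{1}{3} \cdot 358 = \frac{358}{3}$)
$-118 - 138 J{\left(5,\left(-2\right) 1 \cdot 6 \right)} = -118 - 16468 = -16586$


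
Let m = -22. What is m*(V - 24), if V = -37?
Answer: 1342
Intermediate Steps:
m*(V - 24) = -22*(-37 - 24) = -22*(-61) = 1342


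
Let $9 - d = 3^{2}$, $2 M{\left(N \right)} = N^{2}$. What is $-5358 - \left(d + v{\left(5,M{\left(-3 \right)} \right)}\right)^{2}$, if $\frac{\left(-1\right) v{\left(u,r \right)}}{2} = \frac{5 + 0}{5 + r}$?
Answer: $- \frac{1934638}{361} \approx -5359.1$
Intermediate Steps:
$M{\left(N \right)} = \frac{N^{2}}{2}$
$d = 0$ ($d = 9 - 3^{2} = 9 - 9 = 0$)
$v{\left(u,r \right)} = - \frac{10}{5 + r}$ ($v{\left(u,r \right)} = - 2 \frac{5 + 0}{5 + r} = - 2 \frac{5}{5 + r} = - \frac{10}{5 + r}$)
$-5358 - \left(d + v{\left(5,M{\left(-3 \right)} \right)}\right)^{2} = -5358 - \left(0 - \frac{10}{5 + \frac{\left(-3\right)^{2}}{2}}\right)^{2} = -5358 - \left(0 - \frac{10}{5 + \frac{1}{2} \cdot 9}\right)^{2} = -5358 - \left(0 - \frac{10}{5 + \frac{9}{2}}\right)^{2} = -5358 - \left(0 - \frac{10}{\frac{19}{2}}\right)^{2} = -5358 - \left(0 - \frac{20}{19}\right)^{2} = -5358 - \left(- \frac{20}{19}\right)^{2} = -5358 - \frac{400}{361} = - \frac{1934638}{361}$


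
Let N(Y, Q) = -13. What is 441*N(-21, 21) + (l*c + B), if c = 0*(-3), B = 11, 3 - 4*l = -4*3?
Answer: -5722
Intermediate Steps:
l = 15/4 (l = 3/4 - (-1)*3 = 3/4 - 1/4*(-12) = 3/4 + 3 = 15/4 ≈ 3.7500)
c = 0
441*N(-21, 21) + (l*c + B) = 441*(-13) + ((15/4)*0 + 11) = -5733 + (0 + 11) = -5733 + 11 = -5722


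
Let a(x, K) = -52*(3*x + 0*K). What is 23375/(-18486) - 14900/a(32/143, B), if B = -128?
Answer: 125869975/295776 ≈ 425.56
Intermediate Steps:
a(x, K) = -156*x (a(x, K) = -52*(3*x + 0) = -156*x)
23375/(-18486) - 14900/a(32/143, B) = 23375/(-18486) - 14900/((-4992/143)) = 23375*(-1/18486) - 14900/((-4992/143)) = -23375/18486 - 14900/((-156*32/143)) = -23375/18486 - 14900/(-384/11) = -23375/18486 - 14900*(-11/384) = -23375/18486 + 40975/96 = 125869975/295776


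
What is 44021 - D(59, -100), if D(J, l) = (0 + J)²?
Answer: 40540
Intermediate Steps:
D(J, l) = J²
44021 - D(59, -100) = 44021 - 1*59² = 44021 - 1*3481 = 44021 - 3481 = 40540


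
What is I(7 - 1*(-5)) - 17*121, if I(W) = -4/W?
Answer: -6172/3 ≈ -2057.3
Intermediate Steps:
I(7 - 1*(-5)) - 17*121 = -4/(7 - 1*(-5)) - 17*121 = -4/(7 + 5) - 2057 = -4/12 - 2057 = -4*1/12 - 2057 = -⅓ - 2057 = -6172/3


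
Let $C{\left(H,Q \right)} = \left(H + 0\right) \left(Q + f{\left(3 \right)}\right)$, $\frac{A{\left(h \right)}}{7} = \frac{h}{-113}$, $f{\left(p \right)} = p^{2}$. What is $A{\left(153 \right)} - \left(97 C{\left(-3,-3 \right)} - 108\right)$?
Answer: $\frac{208431}{113} \approx 1844.5$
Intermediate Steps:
$A{\left(h \right)} = - \frac{7 h}{113}$ ($A{\left(h \right)} = 7 \frac{h}{-113} = 7 h \left(- \frac{1}{113}\right) = 7 \left(- \frac{h}{113}\right) = - \frac{7 h}{113}$)
$C{\left(H,Q \right)} = H \left(9 + Q\right)$ ($C{\left(H,Q \right)} = \left(H + 0\right) \left(Q + 3^{2}\right) = H \left(Q + 9\right) = H \left(9 + Q\right)$)
$A{\left(153 \right)} - \left(97 C{\left(-3,-3 \right)} - 108\right) = \left(- \frac{7}{113}\right) 153 - \left(97 \left(- 3 \left(9 - 3\right)\right) - 108\right) = - \frac{1071}{113} - \left(97 \left(\left(-3\right) 6\right) - 108\right) = - \frac{1071}{113} - \left(97 \left(-18\right) - 108\right) = - \frac{1071}{113} - \left(-1746 - 108\right) = - \frac{1071}{113} - -1854 = - \frac{1071}{113} + 1854 = \frac{208431}{113}$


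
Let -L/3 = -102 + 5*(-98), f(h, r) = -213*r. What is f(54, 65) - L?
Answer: -15621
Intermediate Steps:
L = 1776 (L = -3*(-102 + 5*(-98)) = -3*(-102 - 490) = -3*(-592) = 1776)
f(54, 65) - L = -213*65 - 1*1776 = -13845 - 1776 = -15621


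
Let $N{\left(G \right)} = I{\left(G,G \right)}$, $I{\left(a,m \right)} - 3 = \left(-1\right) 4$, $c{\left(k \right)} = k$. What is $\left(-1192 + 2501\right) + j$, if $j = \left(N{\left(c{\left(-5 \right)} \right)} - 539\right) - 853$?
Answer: $-84$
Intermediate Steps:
$I{\left(a,m \right)} = -1$ ($I{\left(a,m \right)} = 3 - 4 = -1$)
$N{\left(G \right)} = -1$
$j = -1393$ ($j = \left(-1 - 539\right) - 853 = -540 - 853 = -1393$)
$\left(-1192 + 2501\right) + j = \left(-1192 + 2501\right) - 1393 = 1309 - 1393 = -84$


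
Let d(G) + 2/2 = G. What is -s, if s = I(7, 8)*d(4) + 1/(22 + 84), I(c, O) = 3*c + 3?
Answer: -7633/106 ≈ -72.009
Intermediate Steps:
I(c, O) = 3 + 3*c
d(G) = -1 + G
s = 7633/106 (s = (3 + 3*7)*(-1 + 4) + 1/(22 + 84) = (3 + 21)*3 + 1/106 = 24*3 + 1/106 = 72 + 1/106 = 7633/106 ≈ 72.009)
-s = -1*7633/106 = -7633/106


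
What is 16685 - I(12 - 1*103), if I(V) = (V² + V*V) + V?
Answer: 214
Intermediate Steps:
I(V) = V + 2*V² (I(V) = (V² + V²) + V = 2*V² + V = V + 2*V²)
16685 - I(12 - 1*103) = 16685 - (12 - 1*103)*(1 + 2*(12 - 1*103)) = 16685 - (12 - 103)*(1 + 2*(12 - 103)) = 16685 - (-91)*(1 + 2*(-91)) = 16685 - (-91)*(1 - 182) = 16685 - (-91)*(-181) = 16685 - 1*16471 = 16685 - 16471 = 214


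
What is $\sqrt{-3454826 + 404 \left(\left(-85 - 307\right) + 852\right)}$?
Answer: $7 i \sqrt{66714} \approx 1808.0 i$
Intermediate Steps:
$\sqrt{-3454826 + 404 \left(\left(-85 - 307\right) + 852\right)} = \sqrt{-3454826 + 404 \left(-392 + 852\right)} = \sqrt{-3454826 + 404 \cdot 460} = \sqrt{-3454826 + 185840} = \sqrt{-3268986} = 7 i \sqrt{66714}$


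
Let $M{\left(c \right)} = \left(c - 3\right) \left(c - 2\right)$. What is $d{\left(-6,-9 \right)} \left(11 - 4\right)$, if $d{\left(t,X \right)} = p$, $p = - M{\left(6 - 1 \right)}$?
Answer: $-42$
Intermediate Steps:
$M{\left(c \right)} = \left(-3 + c\right) \left(-2 + c\right)$
$p = -6$ ($p = - (6 + \left(6 - 1\right)^{2} - 5 \left(6 - 1\right)) = - (6 + 5^{2} - 25) = - (6 + 25 - 25) = \left(-1\right) 6 = -6$)
$d{\left(t,X \right)} = -6$
$d{\left(-6,-9 \right)} \left(11 - 4\right) = - 6 \left(11 - 4\right) = \left(-6\right) 7 = -42$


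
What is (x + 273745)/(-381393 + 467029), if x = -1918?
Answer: 271827/85636 ≈ 3.1742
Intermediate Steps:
(x + 273745)/(-381393 + 467029) = (-1918 + 273745)/(-381393 + 467029) = 271827/85636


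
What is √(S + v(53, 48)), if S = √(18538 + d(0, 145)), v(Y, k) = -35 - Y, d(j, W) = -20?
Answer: √(-88 + √18518) ≈ 6.9340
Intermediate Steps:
S = √18518 (S = √(18538 - 20) = √18518 ≈ 136.08)
√(S + v(53, 48)) = √(√18518 + (-35 - 1*53)) = √(√18518 + (-35 - 53)) = √(√18518 - 88) = √(-88 + √18518)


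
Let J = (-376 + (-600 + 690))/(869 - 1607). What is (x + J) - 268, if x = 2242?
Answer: 728549/369 ≈ 1974.4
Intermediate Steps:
J = 143/369 (J = (-376 + 90)/(-738) = -286*(-1/738) = 143/369 ≈ 0.38753)
(x + J) - 268 = (2242 + 143/369) - 268 = 827441/369 - 268 = 728549/369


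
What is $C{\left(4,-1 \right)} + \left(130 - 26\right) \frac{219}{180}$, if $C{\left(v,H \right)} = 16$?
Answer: $\frac{2138}{15} \approx 142.53$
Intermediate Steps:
$C{\left(4,-1 \right)} + \left(130 - 26\right) \frac{219}{180} = 16 + \left(130 - 26\right) \frac{219}{180} = 16 + \left(130 - 26\right) 219 \cdot \frac{1}{180} = 16 + 104 \cdot \frac{73}{60} = 16 + \frac{1898}{15} = \frac{2138}{15}$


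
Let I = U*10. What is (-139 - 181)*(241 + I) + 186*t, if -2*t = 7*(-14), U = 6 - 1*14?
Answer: -42406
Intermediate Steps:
U = -8 (U = 6 - 14 = -8)
I = -80 (I = -8*10 = -80)
t = 49 (t = -7*(-14)/2 = -½*(-98) = 49)
(-139 - 181)*(241 + I) + 186*t = (-139 - 181)*(241 - 80) + 186*49 = -320*161 + 9114 = -51520 + 9114 = -42406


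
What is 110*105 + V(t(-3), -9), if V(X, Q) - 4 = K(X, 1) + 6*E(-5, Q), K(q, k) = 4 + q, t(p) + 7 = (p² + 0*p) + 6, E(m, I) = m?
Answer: 11536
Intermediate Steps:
t(p) = -1 + p² (t(p) = -7 + ((p² + 0*p) + 6) = -7 + ((p² + 0) + 6) = -7 + (p² + 6) = -7 + (6 + p²) = -1 + p²)
V(X, Q) = -22 + X (V(X, Q) = 4 + ((4 + X) + 6*(-5)) = 4 + ((4 + X) - 30) = 4 + (-26 + X) = -22 + X)
110*105 + V(t(-3), -9) = 110*105 + (-22 + (-1 + (-3)²)) = 11550 + (-22 + (-1 + 9)) = 11550 + (-22 + 8) = 11550 - 14 = 11536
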